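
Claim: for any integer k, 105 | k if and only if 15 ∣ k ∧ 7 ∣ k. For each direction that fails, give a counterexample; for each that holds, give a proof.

Both implications hold.

(⇒) If 105 ∣ k, write k = 105q. Since 105 = 7·15, k = 15·(7q), so 15 ∣ k; and since 105 = 15·7, k = 7·(15q), so 7 ∣ k.

(⇐) Suppose 15 ∣ k and 7 ∣ k. Any common multiple of 15 and 7 is a multiple of their lcm; here gcd(15, 7) = 1, so lcm(15, 7) = 15·7 = 105, so 105 ∣ k.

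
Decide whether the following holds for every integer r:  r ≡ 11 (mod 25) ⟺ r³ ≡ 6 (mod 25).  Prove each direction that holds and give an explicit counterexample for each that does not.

(⟸) Suppose r³ ≡ 6 (mod 25). The only residue r in {0, …, 24} with r³ ≡ 6 (mod 25) is r = 11, so r ≡ 11 (mod 25).

(⟹) Suppose r ≡ 11 (mod 25). Write r = 25j + 11. Then (25j + 11)³ = 15625j³ + 20625j² + 9075j + 1331 = 25(625j³ + 825j² + 363j + 53) + 6, so r³ ≡ 6 (mod 25).

The biconditional holds.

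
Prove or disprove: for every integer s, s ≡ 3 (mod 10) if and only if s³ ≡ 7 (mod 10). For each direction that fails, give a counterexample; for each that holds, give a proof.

[⇐] For the converse, argue contrapositively. If s ≢ 3 (mod 10), then s is congruent to one of 0, 1, 2, 4, 5, 6, 7, 8, 9 modulo 10, and these give s³ ≡ 0, 1, 8, 4, 5, 6, 3, 2, 9 respectively — never 7.

[⇒] Suppose s ≡ 3 (mod 10). Write s = 10j + 3. Then (10j + 3)³ = 1000j³ + 900j² + 270j + 27 = 10(100j³ + 90j² + 27j + 2) + 7, so s³ ≡ 7 (mod 10).

Both implications hold.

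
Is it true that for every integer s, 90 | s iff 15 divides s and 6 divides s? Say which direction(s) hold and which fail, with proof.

(⇐) This fails: take s = 30. Both 15 ∣ 30 and 6 ∣ 30, yet 30 is not a multiple of 90 (since 30 = 0·90 + 30), so 90 ∤ 30.

(⇒) If 90 ∣ s, write s = 90q. Since 90 = 6·15, s = 15·(6q), so 15 ∣ s; and since 90 = 15·6, s = 6·(15q), so 6 ∣ s.

Only the forward implication holds.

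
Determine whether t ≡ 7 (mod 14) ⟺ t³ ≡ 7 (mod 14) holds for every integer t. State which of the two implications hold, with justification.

The biconditional holds.

Forward direction. Suppose t ≡ 7 (mod 14). Write t = 14j + 7. Then (14j + 7)³ = 2744j³ + 4116j² + 2058j + 343 = 14(196j³ + 294j² + 147j + 24) + 7, so t³ ≡ 7 (mod 14).

Converse. Suppose t³ ≡ 7 (mod 14). The only residue r in {0, …, 13} with r³ ≡ 7 (mod 14) is r = 7, so t ≡ 7 (mod 14).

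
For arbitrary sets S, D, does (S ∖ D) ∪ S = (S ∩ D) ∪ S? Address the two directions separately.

(⊆) Let x ∈ (S ∖ D) ∪ S. Then either x ∈ S and x ∉ D; or x ∈ S ∩ D. In each case x ∈ (S ∩ D) ∪ S, so (S ∖ D) ∪ S ⊆ (S ∩ D) ∪ S.

(⊇) Let x ∈ (S ∩ D) ∪ S. Then either x ∈ S and x ∉ D; or x ∈ S ∩ D. In each case x ∈ (S ∖ D) ∪ S, so (S ∩ D) ∪ S ⊆ (S ∖ D) ∪ S.

Both inclusions hold.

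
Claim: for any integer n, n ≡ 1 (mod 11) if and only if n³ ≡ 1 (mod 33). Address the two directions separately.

Only the reverse direction holds.

Forward direction. This fails: take n = 12. Then 12 ≡ 1 (mod 11), but 12³ = 1728 ≡ 12 (mod 33), not 1.

Converse. The residues r modulo 33 with r³ ≡ 1 (mod 33) are exactly {1}, and each is ≡ 1 (mod 11).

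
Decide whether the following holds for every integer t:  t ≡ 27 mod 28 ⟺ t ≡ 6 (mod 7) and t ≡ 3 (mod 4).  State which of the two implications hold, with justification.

[⇒] Suppose t ≡ 27 (mod 28); write t = 28j + 27. Since 7 ∣ 28, reducing mod 7 gives t ≡ 27 ≡ 6 (mod 7); since 4 ∣ 28, reducing mod 4 gives t ≡ 27 ≡ 3 (mod 4).

[⇐] Conversely, if t ≡ 6 (mod 7) and t ≡ 3 (mod 4), then by the Chinese remainder theorem t ≡ 27 (mod 28). This is exactly t ≡ 27 (mod 28).

Both directions hold.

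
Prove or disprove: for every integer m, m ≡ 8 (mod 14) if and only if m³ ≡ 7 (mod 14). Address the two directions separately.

Neither direction holds.

(→) This fails: take m = 8. Then 8 ≡ 8 (mod 14), but 8³ = 512 ≡ 8 (mod 14), not 7.

(←) This fails: take m = 7. Then 7³ = 343 ≡ 7 (mod 14), yet 7 ≡ 7 (mod 14), not 8.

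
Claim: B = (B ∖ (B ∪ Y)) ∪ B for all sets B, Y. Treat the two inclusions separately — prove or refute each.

Both inclusions hold.

(⊆) Let x ∈ B. Then either x ∈ B and x ∉ Y; or x ∈ B ∩ Y. In each case x ∈ (B ∖ (B ∪ Y)) ∪ B, so B ⊆ (B ∖ (B ∪ Y)) ∪ B.

(⊇) Let x ∈ (B ∖ (B ∪ Y)) ∪ B. Then either x ∈ B and x ∉ Y; or x ∈ B ∩ Y. In each case x ∈ B, so (B ∖ (B ∪ Y)) ∪ B ⊆ B.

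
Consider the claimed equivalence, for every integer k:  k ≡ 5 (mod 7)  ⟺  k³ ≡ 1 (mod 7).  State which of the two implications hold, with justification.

Neither direction holds.

(→) This fails: take k = 5. Then 5 ≡ 5 (mod 7), but 5³ = 125 ≡ 6 (mod 7), not 1.

(←) This fails: take k = 1. Then 1³ = 1 ≡ 1 (mod 7), yet 1 ≡ 1 (mod 7), not 5.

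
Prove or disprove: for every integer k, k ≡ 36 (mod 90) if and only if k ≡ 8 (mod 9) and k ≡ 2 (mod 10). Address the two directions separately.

Both directions fail.

[⇒] This fails: k = 36 gives 36 ≡ 36 (mod 90) but 36 ≡ 0 (mod 9), so the conjunction on the right does not hold.

[⇐] This fails: k = 62 satisfies both congruences on the right (62 ≡ 8 mod 9 and 62 ≡ 2 mod 10) yet 62 ≡ 62 (mod 90), not 36.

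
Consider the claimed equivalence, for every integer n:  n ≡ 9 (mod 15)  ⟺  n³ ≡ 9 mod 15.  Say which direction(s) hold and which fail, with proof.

Equivalent; both directions hold.

(→) Suppose n ≡ 9 (mod 15). Write n = 15j + 9. Then (15j + 9)³ = 3375j³ + 6075j² + 3645j + 729 = 15(225j³ + 405j² + 243j + 48) + 9, so n³ ≡ 9 (mod 15).

(←) Conversely, suppose n³ ≡ 9 (mod 15). The only residue r in {0, …, 14} with r³ ≡ 9 (mod 15) is r = 9, so n ≡ 9 (mod 15).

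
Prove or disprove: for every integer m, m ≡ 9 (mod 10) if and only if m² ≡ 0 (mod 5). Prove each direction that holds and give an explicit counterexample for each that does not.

Neither implication holds.

(→) This fails: take m = 9. Then 9 ≡ 9 (mod 10), but 9² = 81 ≡ 1 (mod 5), not 0.

(←) This fails: take m = 0. Then 0² = 0 ≡ 0 (mod 5), yet 0 ≡ 0 (mod 10), not 9.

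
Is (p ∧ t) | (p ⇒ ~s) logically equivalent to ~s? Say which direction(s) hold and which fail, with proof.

Only the converse holds.

(⟹) This fails. Under p = F, t = F, s = T, the left side is true but the right side is false.

(⟸) Assume the antecedent. If p is true, the antecedent forces (p = T, t = F, s = F) or (p = T, t = T, s = F), and (p ∧ t) | (p ⇒ ~s) holds there. If p is false, (p ∧ t) | (p ⇒ ~s) reduces to true regardless of the other variables. Either way (p ∧ t) | (p ⇒ ~s) holds.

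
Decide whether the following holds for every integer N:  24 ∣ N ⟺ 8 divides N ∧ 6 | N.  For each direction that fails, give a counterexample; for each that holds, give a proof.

(→) If 24 ∣ N, write N = 24q. Since 24 = 3·8, N = 8·(3q), so 8 ∣ N; and since 24 = 4·6, N = 6·(4q), so 6 ∣ N.

(←) Suppose 8 ∣ N and 6 ∣ N. Any common multiple of 8 and 6 is a multiple of their lcm; here lcm(8, 6) = 8·6/gcd(8, 6) = 48/2 = 24, so 24 ∣ N.

Both directions hold.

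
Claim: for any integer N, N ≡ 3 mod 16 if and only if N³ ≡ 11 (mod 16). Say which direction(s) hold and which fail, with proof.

Both directions hold.

[⇒] Suppose N ≡ 3 mod 16. Write N = 16j + 3. Then (16j + 3)³ = 4096j³ + 2304j² + 432j + 27 = 16(256j³ + 144j² + 27j + 1) + 11, so N³ ≡ 11 (mod 16).

[⇐] Conversely, suppose N³ ≡ 11 (mod 16). The only residue r in {0, …, 15} with r³ ≡ 11 (mod 16) is r = 3, so N ≡ 3 (mod 16).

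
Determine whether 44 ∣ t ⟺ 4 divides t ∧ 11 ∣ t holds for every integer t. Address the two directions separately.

Both implications hold.

(⟸) Suppose 4 ∣ t and 11 ∣ t. Any common multiple of 4 and 11 is a multiple of their lcm; here gcd(4, 11) = 1, so lcm(4, 11) = 4·11 = 44, so 44 ∣ t.

(⟹) If 44 ∣ t, write t = 44q. Since 44 = 11·4, t = 4·(11q), so 4 ∣ t; and since 44 = 4·11, t = 11·(4q), so 11 ∣ t.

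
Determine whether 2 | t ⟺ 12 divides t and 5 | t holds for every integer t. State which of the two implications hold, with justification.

Only the converse holds.

(⟸) Suppose 12 ∣ t and 5 ∣ t. Any common multiple of 12 and 5 is a multiple of their lcm; here gcd(12, 5) = 1, so lcm(12, 5) = 12·5 = 60, so 60 ∣ t. Since 2 ∣ 60, it follows that 2 ∣ t.

(⟹) This fails: take t = 2. Certainly 2 ∣ 2, but 12 ∤ 2.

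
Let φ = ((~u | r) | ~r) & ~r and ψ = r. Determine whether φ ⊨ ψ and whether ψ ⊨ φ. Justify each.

(⇒) fails and (⇐) fails.

[⇒] This fails. Under u = F, r = F, the left side is true but the right side is false.

[⇐] This fails. Under u = F, r = T, the left side is false but the right side is true.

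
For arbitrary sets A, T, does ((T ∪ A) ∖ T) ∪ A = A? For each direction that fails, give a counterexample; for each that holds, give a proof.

(⊆) Let x ∈ ((T ∪ A) ∖ T) ∪ A. Then either x ∈ A and x ∉ T; or x ∈ A ∩ T. In each case x ∈ A, so ((T ∪ A) ∖ T) ∪ A ⊆ A.

(⊇) Let x ∈ A. Then either x ∈ A and x ∉ T; or x ∈ A ∩ T. In each case x ∈ ((T ∪ A) ∖ T) ∪ A, so A ⊆ ((T ∪ A) ∖ T) ∪ A.

The two sets are equal.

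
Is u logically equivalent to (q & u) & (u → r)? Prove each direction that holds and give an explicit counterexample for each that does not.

(⇒) fails; (⇐) holds.

(→) This fails. Under u = T, q = F, r = F, the left side is true but the right side is false.

(←) Assume the antecedent. If u is true, u reduces to true regardless of the other variables. If u is false, the antecedent cannot hold. Either way u holds.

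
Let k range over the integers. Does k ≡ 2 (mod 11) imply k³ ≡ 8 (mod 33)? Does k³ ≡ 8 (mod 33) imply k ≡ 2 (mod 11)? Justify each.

Converse. The residues r modulo 33 with r³ ≡ 8 (mod 33) are exactly {2}, and each is ≡ 2 (mod 11).

Forward direction. This fails: take k = 13. Then 13 ≡ 2 (mod 11), but 13³ = 2197 ≡ 19 (mod 33), not 8.

(⇒) fails; (⇐) holds.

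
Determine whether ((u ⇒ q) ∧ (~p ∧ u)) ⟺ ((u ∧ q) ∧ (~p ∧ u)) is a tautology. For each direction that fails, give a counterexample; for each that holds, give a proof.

(⇒) Assume the antecedent. If u is true, the antecedent forces (u = T, q = T, p = F), and (u ∧ q) ∧ (~p ∧ u) holds there. If u is false, the antecedent cannot hold. Either way (u ∧ q) ∧ (~p ∧ u) holds.

(⇐) Assume the antecedent. If u is true, the antecedent forces (u = T, q = T, p = F), and (u ⇒ q) ∧ (~p ∧ u) holds there. If u is false, the antecedent cannot hold. Either way (u ⇒ q) ∧ (~p ∧ u) holds.

The biconditional holds.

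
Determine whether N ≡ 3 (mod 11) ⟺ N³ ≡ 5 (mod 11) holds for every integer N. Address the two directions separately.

The biconditional holds.

(→) Suppose N ≡ 3 (mod 11). Write N = 11j + 3. Then (11j + 3)³ = 1331j³ + 1089j² + 297j + 27 = 11(121j³ + 99j² + 27j + 2) + 5, so N³ ≡ 5 (mod 11).

(←) For the converse, argue contrapositively. If N ≢ 3 (mod 11), then N is congruent to one of 0, 1, 2, 4, 5, 6, 7, 8, 9, 10 modulo 11, and these give N³ ≡ 0, 1, 8, 9, 4, 7, 2, 6, 3, 10 respectively — never 5.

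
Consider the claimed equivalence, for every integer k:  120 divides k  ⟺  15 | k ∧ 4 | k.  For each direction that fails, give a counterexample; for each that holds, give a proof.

(⇒) holds; (⇐) fails.

(⇒) If 120 ∣ k, write k = 120q. Since 120 = 8·15, k = 15·(8q), so 15 ∣ k; and since 120 = 30·4, k = 4·(30q), so 4 ∣ k.

(⇐) This fails: take k = 60. Both 15 ∣ 60 and 4 ∣ 60, yet 60 is not a multiple of 120 (since 60 = 0·120 + 60), so 120 ∤ 60.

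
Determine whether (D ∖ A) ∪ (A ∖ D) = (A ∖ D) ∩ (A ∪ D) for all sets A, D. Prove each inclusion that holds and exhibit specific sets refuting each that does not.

The sets are not equal: only the reverse inclusion holds.

Reverse inclusion. Let x ∈ (A ∖ D) ∩ (A ∪ D). Then x ∈ A and x ∉ D, from which x ∈ (D ∖ A) ∪ (A ∖ D).

Forward inclusion. This inclusion fails. Take A = ∅, D = {1}; then 1 ∈ (D ∖ A) ∪ (A ∖ D) but 1 ∉ (A ∖ D) ∩ (A ∪ D).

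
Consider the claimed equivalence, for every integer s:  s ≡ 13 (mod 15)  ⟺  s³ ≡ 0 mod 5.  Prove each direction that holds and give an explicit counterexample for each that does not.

(⇒) This fails: take s = 13. Then 13 ≡ 13 (mod 15), but 13³ = 2197 ≡ 2 (mod 5), not 0.

(⇐) This fails: take s = 0. Then 0³ = 0 ≡ 0 (mod 5), yet 0 ≡ 0 (mod 15), not 13.

(⇒) fails and (⇐) fails.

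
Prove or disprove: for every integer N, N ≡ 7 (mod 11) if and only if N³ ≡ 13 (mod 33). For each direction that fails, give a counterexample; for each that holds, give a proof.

Only the reverse direction holds.

Forward direction. This fails: take N = 18. Then 18 ≡ 7 (mod 11), but 18³ = 5832 ≡ 24 (mod 33), not 13.

Converse. The residues r modulo 33 with r³ ≡ 13 (mod 33) are exactly {7}, and each is ≡ 7 (mod 11).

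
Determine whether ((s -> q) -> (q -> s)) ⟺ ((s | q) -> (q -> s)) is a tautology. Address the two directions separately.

Both implications hold.

Forward direction. Assume the antecedent. If q is true, the antecedent forces (q = T, s = T), and (s | q) -> (q -> s) holds there. If q is false, (s | q) -> (q -> s) reduces to true regardless of the other variables. Either way (s | q) -> (q -> s) holds.

Converse. Assume the antecedent. If q is true, the antecedent forces (q = T, s = T), and (s -> q) -> (q -> s) holds there. If q is false, (s -> q) -> (q -> s) reduces to true regardless of the other variables. Either way (s -> q) -> (q -> s) holds.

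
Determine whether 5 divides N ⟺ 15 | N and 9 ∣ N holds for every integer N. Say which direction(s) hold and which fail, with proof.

[⇐] Suppose 15 ∣ N and 9 ∣ N. Any common multiple of 15 and 9 is a multiple of their lcm; here lcm(15, 9) = 15·9/gcd(15, 9) = 135/3 = 45, so 45 ∣ N. Since 5 ∣ 45, it follows that 5 ∣ N.

[⇒] This fails: take N = 5. Certainly 5 ∣ 5, but 15 ∤ 5.

(⇒) fails; (⇐) holds.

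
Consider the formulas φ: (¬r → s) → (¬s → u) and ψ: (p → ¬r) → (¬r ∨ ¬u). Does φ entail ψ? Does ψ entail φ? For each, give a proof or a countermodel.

(→) This fails. Under p = F, r = T, s = F, u = T, the left side is true but the right side is false.

(←) This fails. Under p = F, r = T, s = F, u = F, the left side is false but the right side is true.

Neither direction holds.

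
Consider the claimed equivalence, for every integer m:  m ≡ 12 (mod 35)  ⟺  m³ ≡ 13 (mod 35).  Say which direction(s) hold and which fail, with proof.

Not equivalent: only (⇒) holds.

(→) Suppose m ≡ 12 (mod 35). Write m = 35j + 12. Then (35j + 12)³ = 42875j³ + 44100j² + 15120j + 1728 = 35(1225j³ + 1260j² + 432j + 49) + 13, so m³ ≡ 13 (mod 35).

(←) This fails: take m = 17. Then 17³ = 4913 ≡ 13 (mod 35), yet 17 ≡ 17 (mod 35), not 12.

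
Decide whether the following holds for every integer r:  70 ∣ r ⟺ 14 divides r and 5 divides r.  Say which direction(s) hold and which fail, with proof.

Both directions hold; the statement is true.

(⟹) If 70 ∣ r, write r = 70q. Since 70 = 5·14, r = 14·(5q), so 14 ∣ r; and since 70 = 14·5, r = 5·(14q), so 5 ∣ r.

(⟸) Suppose 14 ∣ r and 5 ∣ r. Any common multiple of 14 and 5 is a multiple of their lcm; here gcd(14, 5) = 1, so lcm(14, 5) = 14·5 = 70, so 70 ∣ r.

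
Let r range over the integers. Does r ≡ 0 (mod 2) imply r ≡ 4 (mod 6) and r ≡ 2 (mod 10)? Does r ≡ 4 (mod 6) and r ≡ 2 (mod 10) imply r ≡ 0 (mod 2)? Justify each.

[⇒] This fails: r = 0 gives 0 ≡ 0 (mod 2) but 0 ≡ 0 (mod 6), so the conjunction on the right does not hold.

[⇐] Conversely, if r ≡ 4 (mod 6) and r ≡ 2 (mod 10), then by the Chinese remainder theorem r ≡ 22 (mod 30). Since 22 ≡ 0 (mod 2) and 2 ∣ 30, we get r ≡ 0 (mod 2).

Only the reverse direction holds.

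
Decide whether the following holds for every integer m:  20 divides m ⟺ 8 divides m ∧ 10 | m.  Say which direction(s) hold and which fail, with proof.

(⇐) Suppose 8 ∣ m and 10 ∣ m. Any common multiple of 8 and 10 is a multiple of their lcm; here lcm(8, 10) = 8·10/gcd(8, 10) = 80/2 = 40, so 40 ∣ m. Since 20 ∣ 40, it follows that 20 ∣ m.

(⇒) This fails: take m = 20. Certainly 20 ∣ 20, but 8 ∤ 20.

Only the reverse direction holds.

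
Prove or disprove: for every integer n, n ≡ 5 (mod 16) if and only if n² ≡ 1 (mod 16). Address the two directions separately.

[⇒] This fails: take n = 5. Then 5 ≡ 5 (mod 16), but 5² = 25 ≡ 9 (mod 16), not 1.

[⇐] This fails: take n = 1. Then 1² = 1 ≡ 1 (mod 16), yet 1 ≡ 1 (mod 16), not 5.

(⇒) fails and (⇐) fails.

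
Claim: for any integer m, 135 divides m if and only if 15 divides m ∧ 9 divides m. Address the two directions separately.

Only the forward implication holds.

(⟸) This fails: take m = 45. Both 15 ∣ 45 and 9 ∣ 45, yet 45 is not a multiple of 135 (since 45 = 0·135 + 45), so 135 ∤ 45.

(⟹) If 135 ∣ m, write m = 135q. Since 135 = 9·15, m = 15·(9q), so 15 ∣ m; and since 135 = 15·9, m = 9·(15q), so 9 ∣ m.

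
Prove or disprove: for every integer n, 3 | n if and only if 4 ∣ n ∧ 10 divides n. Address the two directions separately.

(⇒) fails and (⇐) fails.

(→) This fails: take n = 3. Certainly 3 ∣ 3, but 4 ∤ 3.

(←) This fails: take n = 20. Both 4 ∣ 20 and 10 ∣ 20, yet 20 is not a multiple of 3 (since 20 = 6·3 + 2), so 3 ∤ 20.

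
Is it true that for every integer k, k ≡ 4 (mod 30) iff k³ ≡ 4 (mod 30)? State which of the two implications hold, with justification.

Both directions hold.

(⟹) Suppose k ≡ 4 (mod 30). Write k = 30j + 4. Then (30j + 4)³ = 27000j³ + 10800j² + 1440j + 64 = 30(900j³ + 360j² + 48j + 2) + 4, so k³ ≡ 4 (mod 30).

(⟸) Conversely, suppose k³ ≡ 4 (mod 30). The only residue r in {0, …, 29} with r³ ≡ 4 (mod 30) is r = 4, so k ≡ 4 (mod 30).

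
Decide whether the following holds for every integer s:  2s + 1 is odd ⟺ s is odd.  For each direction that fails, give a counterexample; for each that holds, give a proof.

[⇒] This fails: take s = 2. Then 2s + 1 = 5, which is odd, yet s = 2 is even, not odd.

[⇐] Suppose s is odd. Since 2 is even, 2s is even for every s, so 2s + 1 has the same parity as 1, which is odd. Hence 2s + 1 is odd.

Only the reverse direction holds.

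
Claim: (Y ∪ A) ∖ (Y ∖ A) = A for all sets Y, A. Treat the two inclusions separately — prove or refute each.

(⟹) Let x ∈ (Y ∪ A) ∖ (Y ∖ A). Then either x ∈ A and x ∉ Y; or x ∈ Y ∩ A. In each case x ∈ A, so (Y ∪ A) ∖ (Y ∖ A) ⊆ A.

(⟸) Let x ∈ A. Then either x ∈ A and x ∉ Y; or x ∈ Y ∩ A. In each case x ∈ (Y ∪ A) ∖ (Y ∖ A), so A ⊆ (Y ∪ A) ∖ (Y ∖ A).

The two sets are equal.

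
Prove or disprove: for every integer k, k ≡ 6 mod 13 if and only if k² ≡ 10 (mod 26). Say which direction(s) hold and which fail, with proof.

Neither direction holds.

Forward direction. This fails: take k = 19. Then 19 ≡ 6 (mod 13), but 19² = 361 ≡ 23 (mod 26), not 10.

Converse. This fails: take k = 20. Then 20² = 400 ≡ 10 (mod 26), yet 20 ≡ 7 (mod 13), not 6.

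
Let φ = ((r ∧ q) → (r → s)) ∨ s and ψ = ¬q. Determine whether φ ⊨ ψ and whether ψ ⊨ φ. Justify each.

The forward direction fails; the converse holds.

[⇐] Assume the antecedent. If q is true, the antecedent cannot hold. If q is false, ((r ∧ q) → (r → s)) ∨ s reduces to true regardless of the other variables. Either way ((r ∧ q) → (r → s)) ∨ s holds.

[⇒] This fails. Under q = T, s = F, r = F, the left side is true but the right side is false.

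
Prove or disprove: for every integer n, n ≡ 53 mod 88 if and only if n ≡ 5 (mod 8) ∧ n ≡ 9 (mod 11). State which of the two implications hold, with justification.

(→) Suppose n ≡ 53 (mod 88); write n = 88j + 53. Since 8 ∣ 88, reducing mod 8 gives n ≡ 53 ≡ 5 (mod 8); since 11 ∣ 88, reducing mod 11 gives n ≡ 53 ≡ 9 (mod 11).

(←) Conversely, if n ≡ 5 (mod 8) and n ≡ 9 (mod 11), then by the Chinese remainder theorem n ≡ 53 (mod 88). This is exactly n ≡ 53 (mod 88).

The biconditional holds.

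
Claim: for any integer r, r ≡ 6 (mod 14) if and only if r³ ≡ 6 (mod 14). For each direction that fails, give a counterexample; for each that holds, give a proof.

(⇒) Suppose r ≡ 6 (mod 14). Write r = 14j + 6. Then (14j + 6)³ = 2744j³ + 3528j² + 1512j + 216 = 14(196j³ + 252j² + 108j + 15) + 6, so r³ ≡ 6 (mod 14).

(⇐) This fails: take r = 10. Then 10³ = 1000 ≡ 6 (mod 14), yet 10 ≡ 10 (mod 14), not 6.

(⇒) holds; (⇐) fails.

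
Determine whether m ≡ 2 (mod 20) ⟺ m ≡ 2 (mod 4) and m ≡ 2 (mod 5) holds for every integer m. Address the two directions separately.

The biconditional holds.

(⟹) Suppose m ≡ 2 (mod 20); write m = 20j + 2. Since 4 ∣ 20, reducing mod 4 gives m ≡ 2 (mod 4); since 5 ∣ 20, reducing mod 5 gives m ≡ 2 (mod 5).

(⟸) Conversely, if m ≡ 2 (mod 4) and m ≡ 2 (mod 5), then by the Chinese remainder theorem m ≡ 2 (mod 20). This is exactly m ≡ 2 (mod 20).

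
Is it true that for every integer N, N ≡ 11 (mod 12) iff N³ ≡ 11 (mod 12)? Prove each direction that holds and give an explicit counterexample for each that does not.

[⇒] Suppose N ≡ 11 (mod 12). Write N = 12j + 11. Then (12j + 11)³ = 1728j³ + 4752j² + 4356j + 1331 = 12(144j³ + 396j² + 363j + 110) + 11, so N³ ≡ 11 (mod 12).

[⇐] Conversely, suppose N³ ≡ 11 (mod 12). The only residue r in {0, …, 11} with r³ ≡ 11 (mod 12) is r = 11, so N ≡ 11 (mod 12).

Both directions hold; the statement is true.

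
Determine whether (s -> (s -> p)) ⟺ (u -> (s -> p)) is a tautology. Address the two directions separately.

(⟹) Assume the antecedent. If s is true, the antecedent forces (u = F, s = T, p = T) or (u = T, s = T, p = T), and u -> (s -> p) holds there. If s is false, u -> (s -> p) reduces to true regardless of the other variables. Either way u -> (s -> p) holds.

(⟸) This fails. Under u = F, s = T, p = F, the left side is false but the right side is true.

Only the forward direction holds.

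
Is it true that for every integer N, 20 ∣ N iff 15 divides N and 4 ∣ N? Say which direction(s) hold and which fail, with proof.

[⇒] This fails: take N = 20. Certainly 20 ∣ 20, but 15 ∤ 20.

[⇐] Suppose 15 ∣ N and 4 ∣ N. Any common multiple of 15 and 4 is a multiple of their lcm; here gcd(15, 4) = 1, so lcm(15, 4) = 15·4 = 60, so 60 ∣ N. Since 20 ∣ 60, it follows that 20 ∣ N.

Only the converse holds.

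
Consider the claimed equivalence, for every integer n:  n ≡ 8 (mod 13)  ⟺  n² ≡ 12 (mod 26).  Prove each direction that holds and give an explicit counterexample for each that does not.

Both directions fail.

Forward direction. This fails: take n = 21. Then 21 ≡ 8 (mod 13), but 21² = 441 ≡ 25 (mod 26), not 12.

Converse. This fails: take n = 18. Then 18² = 324 ≡ 12 (mod 26), yet 18 ≡ 5 (mod 13), not 8.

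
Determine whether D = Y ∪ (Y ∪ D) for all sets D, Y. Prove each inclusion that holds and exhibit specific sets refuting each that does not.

Only the forward inclusion holds.

(⊆) Let x ∈ D. Then either x ∈ D and x ∉ Y; or x ∈ D ∩ Y. In each case x ∈ Y ∪ (Y ∪ D), so D ⊆ Y ∪ (Y ∪ D).

(⊇) This inclusion fails. Take D = ∅, Y = {1}; then 1 ∈ Y ∪ (Y ∪ D) but 1 ∉ D.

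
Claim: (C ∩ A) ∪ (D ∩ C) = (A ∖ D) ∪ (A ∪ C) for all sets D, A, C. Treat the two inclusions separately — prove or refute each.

Forward inclusion. Let x ∈ (C ∩ A) ∪ (D ∩ C). Then either x ∈ D ∩ C and x ∉ A; or x ∈ A ∩ C and x ∉ D; or x ∈ D ∩ A ∩ C. In each case x ∈ (A ∖ D) ∪ (A ∪ C), so (C ∩ A) ∪ (D ∩ C) ⊆ (A ∖ D) ∪ (A ∪ C).

Reverse inclusion. This inclusion fails. Take D = ∅, A = {1}, C = ∅; then 1 ∈ (A ∖ D) ∪ (A ∪ C) but 1 ∉ (C ∩ A) ∪ (D ∩ C).

The sets are not equal: only the forward inclusion holds.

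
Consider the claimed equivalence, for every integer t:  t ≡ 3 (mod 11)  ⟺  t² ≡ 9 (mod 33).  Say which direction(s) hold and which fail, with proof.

(⟹) This fails: take t = 14. Then 14 ≡ 3 (mod 11), but 14² = 196 ≡ 31 (mod 33), not 9.

(⟸) This fails: take t = 30. Then 30² = 900 ≡ 9 (mod 33), yet 30 ≡ 8 (mod 11), not 3.

(⇒) fails and (⇐) fails.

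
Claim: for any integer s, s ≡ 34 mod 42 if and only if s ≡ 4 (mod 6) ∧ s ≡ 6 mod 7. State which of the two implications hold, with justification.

The biconditional holds.

[⇒] Suppose s ≡ 34 (mod 42); write s = 42j + 34. Since 6 ∣ 42, reducing mod 6 gives s ≡ 34 ≡ 4 (mod 6); since 7 ∣ 42, reducing mod 7 gives s ≡ 34 ≡ 6 (mod 7).

[⇐] Conversely, if s ≡ 4 (mod 6) and s ≡ 6 (mod 7), then by the Chinese remainder theorem s ≡ 34 (mod 42). This is exactly s ≡ 34 (mod 42).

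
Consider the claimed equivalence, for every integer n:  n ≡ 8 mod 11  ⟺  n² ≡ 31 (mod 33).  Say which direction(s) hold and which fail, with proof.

Neither direction holds.

[⇒] This fails: take n = 30. Then 30 ≡ 8 (mod 11), but 30² = 900 ≡ 9 (mod 33), not 31.

[⇐] This fails: take n = 14. Then 14² = 196 ≡ 31 (mod 33), yet 14 ≡ 3 (mod 11), not 8.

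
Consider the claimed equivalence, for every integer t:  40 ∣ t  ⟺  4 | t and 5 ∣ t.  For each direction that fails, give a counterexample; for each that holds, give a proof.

Forward direction. If 40 ∣ t, write t = 40q. Since 40 = 10·4, t = 4·(10q), so 4 ∣ t; and since 40 = 8·5, t = 5·(8q), so 5 ∣ t.

Converse. This fails: take t = 20. Both 4 ∣ 20 and 5 ∣ 20, yet 20 is not a multiple of 40 (since 20 = 0·40 + 20), so 40 ∤ 20.

The forward direction holds; the converse fails.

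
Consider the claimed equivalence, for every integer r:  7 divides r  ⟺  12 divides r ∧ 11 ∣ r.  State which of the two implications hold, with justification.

Neither direction holds.

(→) This fails: take r = 7. Certainly 7 ∣ 7, but 12 ∤ 7.

(←) This fails: take r = 132. Both 12 ∣ 132 and 11 ∣ 132, yet 132 is not a multiple of 7 (since 132 = 18·7 + 6), so 7 ∤ 132.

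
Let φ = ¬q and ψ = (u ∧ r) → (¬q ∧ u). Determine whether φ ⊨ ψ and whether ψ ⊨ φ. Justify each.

Only the forward implication holds.

(⟹) Assume the antecedent. If q is true, the antecedent cannot hold. If q is false, (u ∧ r) → (¬q ∧ u) reduces to true regardless of the other variables. Either way (u ∧ r) → (¬q ∧ u) holds.

(⟸) This fails. Under q = T, u = F, r = F, the left side is false but the right side is true.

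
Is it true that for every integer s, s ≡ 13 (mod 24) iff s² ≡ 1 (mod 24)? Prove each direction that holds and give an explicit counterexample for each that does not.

The forward direction holds; the converse fails.

(⟹) Suppose s ≡ 13 (mod 24). Write s = 24j + 13. Then (24j + 13)² = 576j² + 624j + 169 = 24(24j² + 26j + 7) + 1, so s² ≡ 1 (mod 24).

(⟸) This fails: take s = 1. Then 1² = 1 ≡ 1 (mod 24), yet 1 ≡ 1 (mod 24), not 13.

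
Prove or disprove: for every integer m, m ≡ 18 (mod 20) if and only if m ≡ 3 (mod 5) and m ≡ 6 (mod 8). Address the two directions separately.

Not equivalent: only (⇐) holds.

[⇒] This fails: m = 18 gives 18 ≡ 18 (mod 20) but 18 ≡ 2 (mod 8), so the conjunction on the right does not hold.

[⇐] Conversely, if m ≡ 3 (mod 5) and m ≡ 6 (mod 8), then by the Chinese remainder theorem m ≡ 38 (mod 40). Since 38 ≡ 18 (mod 20) and 20 ∣ 40, we get m ≡ 18 (mod 20).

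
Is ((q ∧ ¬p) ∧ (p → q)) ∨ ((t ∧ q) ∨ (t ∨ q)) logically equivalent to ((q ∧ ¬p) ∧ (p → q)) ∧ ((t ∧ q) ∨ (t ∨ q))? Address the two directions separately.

The forward direction fails; the converse holds.

(⟹) This fails. Under p = T, q = T, t = F, the left side is true but the right side is false.

(⟸) Assume the antecedent. If p is true, the antecedent cannot hold. If p is false, the antecedent forces (p = F, q = T, t = F) or (p = F, q = T, t = T), and the consequent holds there. Either way the consequent holds.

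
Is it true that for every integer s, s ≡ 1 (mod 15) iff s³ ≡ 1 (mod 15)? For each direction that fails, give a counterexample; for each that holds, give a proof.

(⇒) Suppose s ≡ 1 (mod 15). Write s = 15j + 1. Then (15j + 1)³ = 3375j³ + 675j² + 45j + 1 = 15(225j³ + 45j² + 3j) + 1, so s³ ≡ 1 (mod 15).

(⇐) Conversely, suppose s³ ≡ 1 (mod 15). The only residue r in {0, …, 14} with r³ ≡ 1 (mod 15) is r = 1, so s ≡ 1 (mod 15).

Equivalent; both directions hold.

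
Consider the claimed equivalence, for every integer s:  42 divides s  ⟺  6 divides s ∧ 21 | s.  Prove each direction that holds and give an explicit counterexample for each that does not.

(⟹) If 42 ∣ s, write s = 42q. Since 42 = 7·6, s = 6·(7q), so 6 ∣ s; and since 42 = 2·21, s = 21·(2q), so 21 ∣ s.

(⟸) Suppose 6 ∣ s and 21 ∣ s. Any common multiple of 6 and 21 is a multiple of their lcm; here lcm(6, 21) = 6·21/gcd(6, 21) = 126/3 = 42, so 42 ∣ s.

The biconditional holds.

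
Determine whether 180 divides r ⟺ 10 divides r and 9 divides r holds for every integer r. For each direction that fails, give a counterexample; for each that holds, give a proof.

(⇐) This fails: take r = 90. Both 10 ∣ 90 and 9 ∣ 90, yet 90 is not a multiple of 180 (since 90 = 0·180 + 90), so 180 ∤ 90.

(⇒) If 180 ∣ r, write r = 180q. Since 180 = 18·10, r = 10·(18q), so 10 ∣ r; and since 180 = 20·9, r = 9·(20q), so 9 ∣ r.

Not equivalent: only (⇒) holds.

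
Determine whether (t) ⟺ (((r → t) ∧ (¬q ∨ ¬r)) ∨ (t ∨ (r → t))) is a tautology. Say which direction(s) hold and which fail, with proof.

Converse. This fails. Under r = F, t = F, q = F, the left side is false but the right side is true.

Forward direction. Assume the antecedent. If r is true, the antecedent forces (r = T, t = T, q = F) or (r = T, t = T, q = T), and the consequent holds there. If r is false, the consequent reduces to true regardless of the other variables. Either way the consequent holds.

The forward direction holds; the converse fails.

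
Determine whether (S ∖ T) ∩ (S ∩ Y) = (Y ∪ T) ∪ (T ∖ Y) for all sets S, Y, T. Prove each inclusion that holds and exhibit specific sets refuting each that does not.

(⟹) Let x ∈ (S ∖ T) ∩ (S ∩ Y). Then x ∈ S ∩ Y and x ∉ T, from which x ∈ (Y ∪ T) ∪ (T ∖ Y).

(⟸) This inclusion fails. Take S = ∅, Y = {1}, T = ∅; then 1 ∈ (Y ∪ T) ∪ (T ∖ Y) but 1 ∉ (S ∖ T) ∩ (S ∩ Y).

The sets are not equal: only the forward inclusion holds.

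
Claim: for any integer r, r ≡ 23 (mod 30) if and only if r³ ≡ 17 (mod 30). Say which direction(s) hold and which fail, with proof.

Equivalent; both directions hold.

[⇒] Suppose r ≡ 23 (mod 30). Write r = 30j + 23. Then (30j + 23)³ = 27000j³ + 62100j² + 47610j + 12167 = 30(900j³ + 2070j² + 1587j + 405) + 17, so r³ ≡ 17 (mod 30).

[⇐] Conversely, suppose r³ ≡ 17 (mod 30). The only residue r in {0, …, 29} with r³ ≡ 17 (mod 30) is r = 23, so r ≡ 23 (mod 30).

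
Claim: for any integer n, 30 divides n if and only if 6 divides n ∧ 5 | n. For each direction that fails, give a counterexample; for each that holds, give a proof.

(⟹) If 30 ∣ n, write n = 30q. Since 30 = 5·6, n = 6·(5q), so 6 ∣ n; and since 30 = 6·5, n = 5·(6q), so 5 ∣ n.

(⟸) Suppose 6 ∣ n and 5 ∣ n. Any common multiple of 6 and 5 is a multiple of their lcm; here gcd(6, 5) = 1, so lcm(6, 5) = 6·5 = 30, so 30 ∣ n.

The biconditional holds.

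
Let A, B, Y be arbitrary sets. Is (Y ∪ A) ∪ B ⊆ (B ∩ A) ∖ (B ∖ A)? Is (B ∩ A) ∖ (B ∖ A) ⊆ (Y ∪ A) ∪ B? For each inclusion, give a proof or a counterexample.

Forward inclusion. This inclusion fails. Take A = {1}, B = ∅, Y = ∅; then 1 ∈ (Y ∪ A) ∪ B but 1 ∉ (B ∩ A) ∖ (B ∖ A).

Reverse inclusion. Let x ∈ (B ∩ A) ∖ (B ∖ A). Then either x ∈ A ∩ B and x ∉ Y; or x ∈ A ∩ B ∩ Y. In each case x ∈ (Y ∪ A) ∪ B, so (B ∩ A) ∖ (B ∖ A) ⊆ (Y ∪ A) ∪ B.

The sets are not equal: only the reverse inclusion holds.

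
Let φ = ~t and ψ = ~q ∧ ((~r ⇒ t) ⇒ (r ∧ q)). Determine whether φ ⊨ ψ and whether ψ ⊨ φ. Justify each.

(⟹) This fails. Under r = T, t = F, q = F, the left side is true but the right side is false.

(⟸) Assume the antecedent. If r is true, the antecedent cannot hold. If r is false, the antecedent forces (r = F, t = F, q = F), and ~t holds there. Either way ~t holds.

The forward direction fails; the converse holds.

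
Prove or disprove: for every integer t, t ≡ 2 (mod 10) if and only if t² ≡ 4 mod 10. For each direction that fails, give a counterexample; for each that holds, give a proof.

(⟹) Suppose t ≡ 2 (mod 10). Write t = 10j + 2. Then (10j + 2)² = 100j² + 40j + 4 = 10(10j² + 4j) + 4, so t² ≡ 4 (mod 10).

(⟸) This fails: take t = 8. Then 8² = 64 ≡ 4 (mod 10), yet 8 ≡ 8 (mod 10), not 2.

Not equivalent: only (⇒) holds.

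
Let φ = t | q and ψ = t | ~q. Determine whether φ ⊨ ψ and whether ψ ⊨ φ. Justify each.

Forward direction. This fails. Under q = T, t = F, the left side is true but the right side is false.

Converse. This fails. Under q = F, t = F, the left side is false but the right side is true.

Both directions fail.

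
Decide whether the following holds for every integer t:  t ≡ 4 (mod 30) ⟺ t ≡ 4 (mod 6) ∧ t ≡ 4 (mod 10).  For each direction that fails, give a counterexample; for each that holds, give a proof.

(⟹) Suppose t ≡ 4 (mod 30); write t = 30j + 4. Since 6 ∣ 30, reducing mod 6 gives t ≡ 4 (mod 6); since 10 ∣ 30, reducing mod 10 gives t ≡ 4 (mod 10).

(⟸) Conversely, if t ≡ 4 (mod 6) and t ≡ 4 (mod 10), then by the Chinese remainder theorem t ≡ 4 (mod 30). This is exactly t ≡ 4 (mod 30).

The biconditional holds.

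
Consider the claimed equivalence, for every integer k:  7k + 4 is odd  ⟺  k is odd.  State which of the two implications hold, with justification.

(⇒) Suppose 7k + 4 is odd. Since 7 is odd, 7k and k have the same parity, so 7k + 4 ≡ k + 4 (mod 2). As 4 is even, 7k + 4 is odd exactly when k is odd. Thus k is odd.

(⇐) Conversely, suppose k is odd; write k = 2j + 1. Then 7k + 4 = 7·(2j + 1) + 4 = 2·7j + 11, which is odd.

Equivalent; both directions hold.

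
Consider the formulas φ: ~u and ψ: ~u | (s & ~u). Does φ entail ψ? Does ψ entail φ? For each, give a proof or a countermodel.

Both implications hold.

Converse. Assume the antecedent. If s is true, the antecedent forces (s = T, u = F), and ~u holds there. If s is false, the antecedent forces (s = F, u = F), and ~u holds there. Either way ~u holds.

Forward direction. Assume the antecedent. If s is true, the antecedent forces (s = T, u = F), and ~u | (s & ~u) holds there. If s is false, the antecedent forces (s = F, u = F), and ~u | (s & ~u) holds there. Either way ~u | (s & ~u) holds.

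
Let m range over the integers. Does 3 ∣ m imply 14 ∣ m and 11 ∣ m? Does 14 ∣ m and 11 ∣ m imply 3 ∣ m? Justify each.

(⇒) This fails: take m = 3. Certainly 3 ∣ 3, but 14 ∤ 3.

(⇐) This fails: take m = 154. Both 14 ∣ 154 and 11 ∣ 154, yet 154 is not a multiple of 3 (since 154 = 51·3 + 1), so 3 ∤ 154.

Both directions fail.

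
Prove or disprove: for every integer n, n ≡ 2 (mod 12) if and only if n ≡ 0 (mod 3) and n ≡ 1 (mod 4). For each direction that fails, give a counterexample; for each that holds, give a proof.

Forward direction. This fails: n = 2 gives 2 ≡ 2 (mod 12) but 2 ≡ 2 (mod 3), so the conjunction on the right does not hold.

Converse. This fails: n = 9 satisfies both congruences on the right (9 ≡ 0 mod 3 and 9 ≡ 1 mod 4) yet 9 ≡ 9 (mod 12), not 2.

Neither direction holds.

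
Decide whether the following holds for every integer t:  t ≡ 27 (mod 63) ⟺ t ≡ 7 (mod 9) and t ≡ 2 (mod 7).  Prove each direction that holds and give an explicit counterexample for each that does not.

[⇒] This fails: t = 27 gives 27 ≡ 27 (mod 63) but 27 ≡ 0 (mod 9), so the conjunction on the right does not hold.

[⇐] This fails: t = 16 satisfies both congruences on the right (16 ≡ 7 mod 9 and 16 ≡ 2 mod 7) yet 16 ≡ 16 (mod 63), not 27.

Both directions fail.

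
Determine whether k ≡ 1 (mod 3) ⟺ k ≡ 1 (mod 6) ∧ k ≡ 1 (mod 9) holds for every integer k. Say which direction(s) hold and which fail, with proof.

Only the converse holds.

(⟸) If k ≡ 1 (mod 6) and k ≡ 1 (mod 9), then by the Chinese remainder theorem k ≡ 1 (mod 18). Since 1 ≡ 1 (mod 3) and 3 ∣ 18, we get k ≡ 1 (mod 3).

(⟹) This fails: k = 4 gives 4 ≡ 1 (mod 3) but 4 ≡ 4 (mod 6), so the conjunction on the right does not hold.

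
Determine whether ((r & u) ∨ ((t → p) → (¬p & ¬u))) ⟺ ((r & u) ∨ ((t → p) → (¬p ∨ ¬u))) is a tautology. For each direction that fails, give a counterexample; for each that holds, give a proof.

[⇒] Assume the antecedent. If p is true, the antecedent forces (r = T, t = F, p = T, u = T) or (r = T, t = T, p = T, u = T), and the consequent holds there. If p is false, the consequent reduces to true regardless of the other variables. Either way the consequent holds.

[⇐] This fails. Under r = F, t = F, p = T, u = F, the left side is false but the right side is true.

(⇒) holds; (⇐) fails.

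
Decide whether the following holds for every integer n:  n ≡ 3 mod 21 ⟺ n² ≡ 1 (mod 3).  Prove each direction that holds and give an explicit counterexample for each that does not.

Neither direction holds.

Forward direction. This fails: take n = 3. Then 3 ≡ 3 (mod 21), but 3² = 9 ≡ 0 (mod 3), not 1.

Converse. This fails: take n = 1. Then 1² = 1 ≡ 1 (mod 3), yet 1 ≡ 1 (mod 21), not 3.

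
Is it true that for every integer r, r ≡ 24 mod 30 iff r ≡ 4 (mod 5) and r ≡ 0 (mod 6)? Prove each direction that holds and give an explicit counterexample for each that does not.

Both directions hold; the statement is true.

(→) Suppose r ≡ 24 (mod 30); write r = 30j + 24. Since 5 ∣ 30, reducing mod 5 gives r ≡ 24 ≡ 4 (mod 5); since 6 ∣ 30, reducing mod 6 gives r ≡ 24 ≡ 0 (mod 6).

(←) Conversely, if r ≡ 4 (mod 5) and r ≡ 0 (mod 6), then by the Chinese remainder theorem r ≡ 24 (mod 30). This is exactly r ≡ 24 (mod 30).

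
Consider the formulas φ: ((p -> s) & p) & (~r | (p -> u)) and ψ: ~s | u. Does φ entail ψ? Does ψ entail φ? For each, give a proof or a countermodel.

Neither implication holds.

Forward direction. This fails. Under s = T, r = F, u = F, p = T, the left side is true but the right side is false.

Converse. This fails. Under s = F, r = F, u = F, p = F, the left side is false but the right side is true.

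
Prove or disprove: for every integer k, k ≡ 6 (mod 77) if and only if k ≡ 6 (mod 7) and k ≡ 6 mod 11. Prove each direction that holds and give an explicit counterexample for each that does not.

Both directions hold.

Converse. If k ≡ 6 (mod 7) and k ≡ 6 (mod 11), then by the Chinese remainder theorem k ≡ 6 (mod 77). This is exactly k ≡ 6 (mod 77).

Forward direction. Suppose k ≡ 6 (mod 77); write k = 77j + 6. Since 7 ∣ 77, reducing mod 7 gives k ≡ 6 (mod 7); since 11 ∣ 77, reducing mod 11 gives k ≡ 6 (mod 11).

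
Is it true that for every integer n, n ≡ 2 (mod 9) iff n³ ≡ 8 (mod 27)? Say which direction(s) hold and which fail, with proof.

Both directions hold.

(⟹) Suppose n ≡ 2 (mod 9). Working modulo 27, n ∈ {2, 11, 20}; for each such r, r³ ≡ 8 (mod 27).

(⟸) Conversely, the residues r modulo 27 with r³ ≡ 8 (mod 27) are exactly {2, 11, 20}, and each is ≡ 2 (mod 9).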